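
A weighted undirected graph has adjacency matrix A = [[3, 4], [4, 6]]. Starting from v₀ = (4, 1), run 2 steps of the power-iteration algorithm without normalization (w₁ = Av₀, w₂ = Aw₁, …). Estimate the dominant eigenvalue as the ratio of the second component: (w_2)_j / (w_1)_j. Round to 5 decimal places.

8.90909

w1 = Av₀ = (16, 22)
w2 = Aw1 = (136, 196)
Ratio at component: 196 / 22 = 8.90909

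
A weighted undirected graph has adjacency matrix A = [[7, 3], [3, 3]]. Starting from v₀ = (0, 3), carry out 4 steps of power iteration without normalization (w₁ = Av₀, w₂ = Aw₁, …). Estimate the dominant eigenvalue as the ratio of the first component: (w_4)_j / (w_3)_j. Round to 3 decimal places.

λ ≈ 8.636

w1 = Av₀ = (7·0 + 3·3; 3·0 + 3·3) = (9, 9)
w2 = Aw1 = (7·9 + 3·9; 3·9 + 3·9) = (90, 54)
w3 = Aw2 = (792, 432)
w4 = Aw3 = (6840, 3672)
Ratio at component: 6840 / 792 = 8.636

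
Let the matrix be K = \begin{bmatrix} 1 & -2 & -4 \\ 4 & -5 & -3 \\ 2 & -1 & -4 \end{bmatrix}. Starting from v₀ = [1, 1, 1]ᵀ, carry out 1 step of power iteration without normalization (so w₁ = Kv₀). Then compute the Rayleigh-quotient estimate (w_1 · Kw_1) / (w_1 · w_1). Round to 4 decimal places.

λ ≈ -2.5800

w1 = Kv₀ = (-5, -4, -3)
Kw1 = (15, 9, 6)
w1·Kw1 = (-5)·15 + (-4)·9 + (-3)·6 = -129; w1·w1 = (-5)·(-5) + (-4)·(-4) + (-3)·(-3) = 50
λ ≈ -129/50 = -2.5800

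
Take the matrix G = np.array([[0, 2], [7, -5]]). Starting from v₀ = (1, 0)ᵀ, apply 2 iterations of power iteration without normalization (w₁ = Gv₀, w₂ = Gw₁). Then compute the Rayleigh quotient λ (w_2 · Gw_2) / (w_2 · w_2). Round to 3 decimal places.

w1 = Gv₀ = (0·1 + 2·0; 7·1 + (-5)·0) = (0, 7)
w2 = Gw1 = (0·0 + 2·7; 7·0 + (-5)·7) = (14, -35)
Gw2 = (-70, 273)
w2·Gw2 = 14·(-70) + (-35)·273 = -10535; w2·w2 = 14·14 + (-35)·(-35) = 1421
λ ≈ -10535/1421 = -7.414

-7.414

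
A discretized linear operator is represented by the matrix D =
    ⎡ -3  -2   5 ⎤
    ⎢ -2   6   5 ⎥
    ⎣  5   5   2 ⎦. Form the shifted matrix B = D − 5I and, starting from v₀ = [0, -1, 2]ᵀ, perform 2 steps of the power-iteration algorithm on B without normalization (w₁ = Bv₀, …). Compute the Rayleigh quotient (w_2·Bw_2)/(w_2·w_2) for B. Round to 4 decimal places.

B = D − 5I has rows (-8, -2, 5); (-2, 1, 5); (5, 5, -3)
w1 = Bv₀ = (12, 9, -11)
w2 = Bw1 = (-169, -70, 138)
Bw2 = (2182, 958, -1609)
w2·Bw2 = -657860; w2·w2 = 52505; μ ≈ -657860/52505 = -12.5295

μ ≈ -12.5295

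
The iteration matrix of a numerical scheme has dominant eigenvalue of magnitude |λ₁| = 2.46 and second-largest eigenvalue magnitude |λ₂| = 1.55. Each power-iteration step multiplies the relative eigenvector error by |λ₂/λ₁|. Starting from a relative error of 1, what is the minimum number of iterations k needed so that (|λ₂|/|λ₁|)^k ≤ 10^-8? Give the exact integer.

|λ₂/λ₁| = 1.55/2.46 = 0.63008
Need k ≥ ln(10^-8) / ln(0.63008) = -18.4207 / -0.4619 ≈ 39.880
Smallest integer k satisfying the bound: 40

40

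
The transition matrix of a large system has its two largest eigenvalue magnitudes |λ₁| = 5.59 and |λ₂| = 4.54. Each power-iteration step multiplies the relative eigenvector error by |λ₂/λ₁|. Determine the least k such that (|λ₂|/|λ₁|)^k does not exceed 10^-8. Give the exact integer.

|λ₂/λ₁| = 4.54/5.59 = 0.81216
Need k ≥ ln(10^-8) / ln(0.81216) = -18.4207 / -0.2081 ≈ 88.539
Smallest integer k satisfying the bound: 89

89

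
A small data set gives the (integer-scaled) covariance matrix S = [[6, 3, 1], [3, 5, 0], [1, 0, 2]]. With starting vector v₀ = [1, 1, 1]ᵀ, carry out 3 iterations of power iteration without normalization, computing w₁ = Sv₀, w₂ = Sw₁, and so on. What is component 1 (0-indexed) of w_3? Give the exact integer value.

w1 = Sv₀ = (6·1 + 3·1 + 1·1; 3·1 + 5·1 + 0·1; 1·1 + 0·1 + 2·1) = (10, 8, 3)
w2 = Sw1 = (6·10 + 3·8 + 1·3; 3·10 + 5·8 + 0·3; 1·10 + 0·8 + 2·3) = (87, 70, 16)
w3 = Sw2 = (748, 611, 119)
The requested component of w3 is 611.

611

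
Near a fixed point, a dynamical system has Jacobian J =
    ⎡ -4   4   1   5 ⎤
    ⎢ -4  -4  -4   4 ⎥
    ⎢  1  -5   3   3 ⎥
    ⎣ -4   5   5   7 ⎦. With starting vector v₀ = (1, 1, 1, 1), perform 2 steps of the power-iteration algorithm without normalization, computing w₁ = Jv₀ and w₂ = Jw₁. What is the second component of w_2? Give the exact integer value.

w1 = Jv₀ = ((-4)·1 + 4·1 + 1·1 + 5·1; (-4)·1 + (-4)·1 + (-4)·1 + 4·1; 1·1 + (-5)·1 + 3·1 + 3·1; (-4)·1 + 5·1 + 5·1 + 7·1) = (6, -8, 2, 13)
w2 = Jw1 = ((-4)·6 + 4·(-8) + 1·2 + 5·13; (-4)·6 + (-4)·(-8) + (-4)·2 + 4·13; 1·6 + (-5)·(-8) + 3·2 + 3·13; (-4)·6 + 5·(-8) + 5·2 + 7·13) = (11, 52, 91, 37)
The requested component of w2 is 52.

52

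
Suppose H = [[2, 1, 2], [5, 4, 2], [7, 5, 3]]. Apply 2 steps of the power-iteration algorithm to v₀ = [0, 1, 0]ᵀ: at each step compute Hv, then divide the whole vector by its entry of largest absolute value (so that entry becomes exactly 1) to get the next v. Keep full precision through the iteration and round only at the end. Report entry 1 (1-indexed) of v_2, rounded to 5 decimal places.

Hv0 = (1.000000, 4.000000, 5.000000); divide by 5.000000 → v1 = (0.200000, 0.800000, 1.000000)
Hv1 = (3.200000, 6.200000, 8.400000); divide by 8.400000 → v2 = (0.380952, 0.738095, 1.000000)
Requested entry of v2: 16/42 = 0.38095

0.38095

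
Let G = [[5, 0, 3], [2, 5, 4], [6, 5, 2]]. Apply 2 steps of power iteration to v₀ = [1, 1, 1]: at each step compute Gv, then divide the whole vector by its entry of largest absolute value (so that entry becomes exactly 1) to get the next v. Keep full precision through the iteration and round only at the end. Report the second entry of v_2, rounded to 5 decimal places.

Gv0 = (8.000000, 11.000000, 13.000000); divide by 13.000000 → v1 = (0.615385, 0.846154, 1.000000)
Gv1 = (6.076923, 9.461538, 9.923077); divide by 9.923077 → v2 = (0.612403, 0.953488, 1.000000)
Requested entry of v2: 123/129 = 0.95349

0.95349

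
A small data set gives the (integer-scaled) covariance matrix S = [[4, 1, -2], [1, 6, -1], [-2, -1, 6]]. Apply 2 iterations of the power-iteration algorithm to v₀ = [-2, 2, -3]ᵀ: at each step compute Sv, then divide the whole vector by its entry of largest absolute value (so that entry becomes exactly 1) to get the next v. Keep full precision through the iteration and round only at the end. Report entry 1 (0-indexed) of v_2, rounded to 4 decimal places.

-0.8624

Sv0 = (0.00000, 13.00000, -16.00000); divide by -16.00000 → v1 = (0.00000, -0.81250, 1.00000)
Sv1 = (-2.81250, -5.87500, 6.81250); divide by 6.81250 → v2 = (-0.41284, -0.86239, 1.00000)
Requested entry of v2: 94/-109 = -0.8624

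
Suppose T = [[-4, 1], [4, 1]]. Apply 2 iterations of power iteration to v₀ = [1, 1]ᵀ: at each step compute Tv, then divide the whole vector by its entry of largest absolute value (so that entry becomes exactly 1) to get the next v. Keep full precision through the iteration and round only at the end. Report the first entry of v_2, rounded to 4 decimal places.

Tv0 = (-3.00000, 5.00000); divide by 5.00000 → v1 = (-0.60000, 1.00000)
Tv1 = (3.40000, -1.40000); divide by 3.40000 → v2 = (1.00000, -0.41176)
Requested entry of v2: 17/17 = 1.0000

1.0000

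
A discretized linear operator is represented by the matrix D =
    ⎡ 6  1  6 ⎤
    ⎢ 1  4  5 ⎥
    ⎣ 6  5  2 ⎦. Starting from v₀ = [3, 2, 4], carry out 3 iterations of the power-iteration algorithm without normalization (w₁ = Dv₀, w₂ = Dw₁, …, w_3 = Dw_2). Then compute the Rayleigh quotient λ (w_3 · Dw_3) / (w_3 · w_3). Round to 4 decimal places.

w1 = Dv₀ = (6·3 + 1·2 + 6·4; 1·3 + 4·2 + 5·4; 6·3 + 5·2 + 2·4) = (44, 31, 36)
w2 = Dw1 = (6·44 + 1·31 + 6·36; 1·44 + 4·31 + 5·36; 6·44 + 5·31 + 2·36) = (511, 348, 491)
w3 = Dw2 = (6360, 4358, 5788)
Dw3 = (77246, 52732, 71526)
w3·Dw3 = 6360·77246 + 4358·52732 + 5788·71526 = 1135083104; w3·w3 = 6360·6360 + 4358·4358 + 5788·5788 = 92942708
λ ≈ 1135083104/92942708 = 12.2127

λ ≈ 12.2127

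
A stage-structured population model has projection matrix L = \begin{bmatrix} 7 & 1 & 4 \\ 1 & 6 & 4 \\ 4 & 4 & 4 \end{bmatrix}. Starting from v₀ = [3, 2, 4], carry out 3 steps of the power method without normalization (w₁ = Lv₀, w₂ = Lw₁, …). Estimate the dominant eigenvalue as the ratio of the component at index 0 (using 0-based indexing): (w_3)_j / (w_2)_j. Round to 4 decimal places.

w1 = Lv₀ = (7·3 + 1·2 + 4·4; 1·3 + 6·2 + 4·4; 4·3 + 4·2 + 4·4) = (39, 31, 36)
w2 = Lw1 = (7·39 + 1·31 + 4·36; 1·39 + 6·31 + 4·36; 4·39 + 4·31 + 4·36) = (448, 369, 424)
w3 = Lw2 = (5201, 4358, 4964)
Ratio at component: 5201 / 448 = 11.6094

λ ≈ 11.6094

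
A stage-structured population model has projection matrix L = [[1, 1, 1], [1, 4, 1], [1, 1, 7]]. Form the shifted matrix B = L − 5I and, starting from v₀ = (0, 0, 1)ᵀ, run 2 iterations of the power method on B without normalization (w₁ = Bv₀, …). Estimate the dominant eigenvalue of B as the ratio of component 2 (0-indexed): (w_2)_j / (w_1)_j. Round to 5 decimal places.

3.00000

B = L − 5I has rows (-4, 1, 1); (1, -1, 1); (1, 1, 2)
w1 = Bv₀ = (1, 1, 2)
w2 = Bw1 = (-1, 2, 6)
Ratio: 6/2 = 3.00000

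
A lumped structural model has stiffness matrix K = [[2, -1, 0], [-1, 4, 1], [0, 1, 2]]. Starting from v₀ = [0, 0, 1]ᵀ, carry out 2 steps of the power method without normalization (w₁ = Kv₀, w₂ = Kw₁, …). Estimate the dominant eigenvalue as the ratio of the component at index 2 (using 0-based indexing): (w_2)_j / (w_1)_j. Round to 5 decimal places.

w1 = Kv₀ = (2·0 + (-1)·0 + 0·1; (-1)·0 + 4·0 + 1·1; 0·0 + 1·0 + 2·1) = (0, 1, 2)
w2 = Kw1 = (2·0 + (-1)·1 + 0·2; (-1)·0 + 4·1 + 1·2; 0·0 + 1·1 + 2·2) = (-1, 6, 5)
Ratio at component: 5 / 2 = 2.50000

2.50000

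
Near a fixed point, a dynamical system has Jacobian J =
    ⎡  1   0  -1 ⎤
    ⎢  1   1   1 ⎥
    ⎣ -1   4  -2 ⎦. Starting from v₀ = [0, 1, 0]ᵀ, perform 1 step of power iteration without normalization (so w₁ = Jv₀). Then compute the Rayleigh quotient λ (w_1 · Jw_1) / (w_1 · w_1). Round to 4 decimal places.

w1 = Jv₀ = (1·0 + 0·1 + (-1)·0; 1·0 + 1·1 + 1·0; (-1)·0 + 4·1 + (-2)·0) = (0, 1, 4)
Jw1 = (-4, 5, -4)
w1·Jw1 = 0·(-4) + 1·5 + 4·(-4) = -11; w1·w1 = 0·0 + 1·1 + 4·4 = 17
λ ≈ -11/17 = -0.6471

-0.6471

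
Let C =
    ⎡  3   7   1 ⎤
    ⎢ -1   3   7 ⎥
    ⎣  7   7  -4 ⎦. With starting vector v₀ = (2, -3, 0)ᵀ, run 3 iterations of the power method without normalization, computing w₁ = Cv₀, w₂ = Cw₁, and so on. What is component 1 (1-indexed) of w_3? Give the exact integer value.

w1 = Cv₀ = (3·2 + 7·(-3) + 1·0; (-1)·2 + 3·(-3) + 7·0; 7·2 + 7·(-3) + (-4)·0) = (-15, -11, -7)
w2 = Cw1 = (3·(-15) + 7·(-11) + 1·(-7); (-1)·(-15) + 3·(-11) + 7·(-7); 7·(-15) + 7·(-11) + (-4)·(-7)) = (-129, -67, -154)
w3 = Cw2 = (-1010, -1150, -756)
The requested component of w3 is -1010.

-1010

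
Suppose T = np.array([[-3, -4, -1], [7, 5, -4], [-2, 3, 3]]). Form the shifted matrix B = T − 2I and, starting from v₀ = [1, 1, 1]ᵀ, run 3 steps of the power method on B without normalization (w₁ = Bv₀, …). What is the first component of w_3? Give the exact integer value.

80

B = T − 2I has rows (-5, -4, -1); (7, 3, -4); (-2, 3, 1)
w1 = Bv₀ = (-10, 6, 2)
w2 = Bw1 = (24, -60, 40)
w3 = Bw2 = (80, -172, -188)
Requested component of w3: 80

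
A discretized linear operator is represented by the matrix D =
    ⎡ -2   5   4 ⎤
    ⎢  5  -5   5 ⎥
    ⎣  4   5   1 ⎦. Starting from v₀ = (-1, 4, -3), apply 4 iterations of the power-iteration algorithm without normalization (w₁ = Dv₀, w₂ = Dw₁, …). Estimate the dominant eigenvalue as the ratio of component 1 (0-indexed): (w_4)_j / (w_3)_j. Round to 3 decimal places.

-8.300

w1 = Dv₀ = ((-2)·(-1) + 5·4 + 4·(-3); 5·(-1) + (-5)·4 + 5·(-3); 4·(-1) + 5·4 + 1·(-3)) = (10, -40, 13)
w2 = Dw1 = ((-2)·10 + 5·(-40) + 4·13; 5·10 + (-5)·(-40) + 5·13; 4·10 + 5·(-40) + 1·13) = (-168, 315, -147)
w3 = Dw2 = (1323, -3150, 756)
w4 = Dw3 = (-15372, 26145, -9702)
Ratio at component: 26145 / -3150 = -8.300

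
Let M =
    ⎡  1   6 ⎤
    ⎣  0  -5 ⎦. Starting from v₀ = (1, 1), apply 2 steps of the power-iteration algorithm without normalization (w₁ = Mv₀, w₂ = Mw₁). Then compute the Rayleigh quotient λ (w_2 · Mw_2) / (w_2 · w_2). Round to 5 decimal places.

λ ≈ -5.23917

w1 = Mv₀ = (1·1 + 6·1; 0·1 + (-5)·1) = (7, -5)
w2 = Mw1 = (1·7 + 6·(-5); 0·7 + (-5)·(-5)) = (-23, 25)
Mw2 = (127, -125)
w2·Mw2 = (-23)·127 + 25·(-125) = -6046; w2·w2 = (-23)·(-23) + 25·25 = 1154
λ ≈ -6046/1154 = -5.23917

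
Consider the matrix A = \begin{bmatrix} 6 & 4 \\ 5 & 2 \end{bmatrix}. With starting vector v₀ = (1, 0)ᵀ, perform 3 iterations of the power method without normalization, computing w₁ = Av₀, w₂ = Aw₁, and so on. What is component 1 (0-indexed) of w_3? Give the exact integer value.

w1 = Av₀ = (6·1 + 4·0; 5·1 + 2·0) = (6, 5)
w2 = Aw1 = (6·6 + 4·5; 5·6 + 2·5) = (56, 40)
w3 = Aw2 = (496, 360)
The requested component of w3 is 360.

360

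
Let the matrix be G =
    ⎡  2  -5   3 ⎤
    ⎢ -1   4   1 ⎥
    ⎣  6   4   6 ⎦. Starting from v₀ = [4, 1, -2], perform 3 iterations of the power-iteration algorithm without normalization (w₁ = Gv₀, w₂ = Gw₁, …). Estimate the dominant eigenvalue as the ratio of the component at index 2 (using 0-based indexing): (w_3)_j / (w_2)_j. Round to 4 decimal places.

λ ≈ 11.0857

w1 = Gv₀ = (2·4 + (-5)·1 + 3·(-2); (-1)·4 + 4·1 + 1·(-2); 6·4 + 4·1 + 6·(-2)) = (-3, -2, 16)
w2 = Gw1 = (2·(-3) + (-5)·(-2) + 3·16; (-1)·(-3) + 4·(-2) + 1·16; 6·(-3) + 4·(-2) + 6·16) = (52, 11, 70)
w3 = Gw2 = (259, 62, 776)
Ratio at component: 776 / 70 = 11.0857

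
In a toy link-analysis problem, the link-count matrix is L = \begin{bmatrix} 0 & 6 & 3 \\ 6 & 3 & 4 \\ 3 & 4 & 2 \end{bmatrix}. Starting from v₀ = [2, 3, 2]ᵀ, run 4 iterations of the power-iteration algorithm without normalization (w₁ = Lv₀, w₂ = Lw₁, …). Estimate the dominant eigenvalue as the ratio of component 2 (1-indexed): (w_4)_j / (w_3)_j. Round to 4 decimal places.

10.6692

w1 = Lv₀ = (24, 29, 22)
w2 = Lw1 = (240, 319, 232)
w3 = Lw2 = (2610, 3325, 2460)
w4 = Lw3 = (27330, 35475, 26050)
Ratio at component: 35475 / 3325 = 10.6692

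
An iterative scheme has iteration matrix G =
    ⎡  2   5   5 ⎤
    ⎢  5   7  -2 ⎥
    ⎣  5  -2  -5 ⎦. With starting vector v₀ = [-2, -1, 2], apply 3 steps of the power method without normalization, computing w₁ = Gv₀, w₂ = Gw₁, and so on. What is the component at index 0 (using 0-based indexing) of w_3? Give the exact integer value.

-231

w1 = Gv₀ = (2·(-2) + 5·(-1) + 5·2; 5·(-2) + 7·(-1) + (-2)·2; 5·(-2) + (-2)·(-1) + (-5)·2) = (1, -21, -18)
w2 = Gw1 = (2·1 + 5·(-21) + 5·(-18); 5·1 + 7·(-21) + (-2)·(-18); 5·1 + (-2)·(-21) + (-5)·(-18)) = (-193, -106, 137)
w3 = Gw2 = (-231, -1981, -1438)
The requested component of w3 is -231.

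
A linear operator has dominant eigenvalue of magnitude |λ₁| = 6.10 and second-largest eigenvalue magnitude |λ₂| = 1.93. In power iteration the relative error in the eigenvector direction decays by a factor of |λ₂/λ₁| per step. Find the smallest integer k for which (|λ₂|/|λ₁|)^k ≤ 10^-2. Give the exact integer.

5

|λ₂/λ₁| = 1.93/6.10 = 0.31639
Need k ≥ ln(10^-2) / ln(0.31639) = -4.6052 / -1.1508 ≈ 4.002
Smallest integer k satisfying the bound: 5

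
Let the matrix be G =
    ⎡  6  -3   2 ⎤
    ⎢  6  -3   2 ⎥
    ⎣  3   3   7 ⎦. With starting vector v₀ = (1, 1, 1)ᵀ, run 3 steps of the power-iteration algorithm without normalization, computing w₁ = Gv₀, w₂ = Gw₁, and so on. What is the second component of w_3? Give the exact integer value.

365

w1 = Gv₀ = (6·1 + (-3)·1 + 2·1; 6·1 + (-3)·1 + 2·1; 3·1 + 3·1 + 7·1) = (5, 5, 13)
w2 = Gw1 = (6·5 + (-3)·5 + 2·13; 6·5 + (-3)·5 + 2·13; 3·5 + 3·5 + 7·13) = (41, 41, 121)
w3 = Gw2 = (365, 365, 1093)
The requested component of w3 is 365.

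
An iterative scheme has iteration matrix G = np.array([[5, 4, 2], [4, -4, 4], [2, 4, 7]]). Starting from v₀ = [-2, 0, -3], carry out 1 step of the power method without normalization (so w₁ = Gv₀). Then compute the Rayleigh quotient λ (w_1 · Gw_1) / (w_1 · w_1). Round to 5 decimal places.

9.53552

w1 = Gv₀ = (-16, -20, -25)
Gw1 = (-210, -84, -287)
w1·Gw1 = (-16)·(-210) + (-20)·(-84) + (-25)·(-287) = 12215; w1·w1 = (-16)·(-16) + (-20)·(-20) + (-25)·(-25) = 1281
λ ≈ 12215/1281 = 9.53552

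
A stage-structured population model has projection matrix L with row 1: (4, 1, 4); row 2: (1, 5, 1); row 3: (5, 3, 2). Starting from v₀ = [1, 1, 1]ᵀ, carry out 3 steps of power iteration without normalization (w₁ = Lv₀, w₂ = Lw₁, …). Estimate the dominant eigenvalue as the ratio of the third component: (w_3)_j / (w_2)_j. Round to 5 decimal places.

w1 = Lv₀ = (4·1 + 1·1 + 4·1; 1·1 + 5·1 + 1·1; 5·1 + 3·1 + 2·1) = (9, 7, 10)
w2 = Lw1 = (4·9 + 1·7 + 4·10; 1·9 + 5·7 + 1·10; 5·9 + 3·7 + 2·10) = (83, 54, 86)
w3 = Lw2 = (730, 439, 749)
Ratio at component: 749 / 86 = 8.70930

λ ≈ 8.70930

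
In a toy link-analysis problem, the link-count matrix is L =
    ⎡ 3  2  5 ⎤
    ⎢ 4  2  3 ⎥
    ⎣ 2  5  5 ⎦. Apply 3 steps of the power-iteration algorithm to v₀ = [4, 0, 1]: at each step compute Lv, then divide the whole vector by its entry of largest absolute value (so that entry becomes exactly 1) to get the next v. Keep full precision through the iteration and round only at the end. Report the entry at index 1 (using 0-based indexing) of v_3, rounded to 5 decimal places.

Lv0 = (17.000000, 19.000000, 13.000000); divide by 19.000000 → v1 = (0.894737, 1.000000, 0.684211)
Lv1 = (8.105263, 7.631579, 10.210526); divide by 10.210526 → v2 = (0.793814, 0.747423, 1.000000)
Lv2 = (8.876289, 7.670103, 10.324742); divide by 10.324742 → v3 = (0.859710, 0.742886, 1.000000)
Requested entry of v3: 1488/2003 = 0.74289

0.74289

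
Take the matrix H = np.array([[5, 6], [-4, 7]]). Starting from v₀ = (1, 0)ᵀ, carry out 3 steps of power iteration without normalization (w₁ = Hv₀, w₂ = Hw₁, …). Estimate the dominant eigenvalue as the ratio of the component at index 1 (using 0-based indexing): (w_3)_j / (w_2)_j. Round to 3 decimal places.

7.083

w1 = Hv₀ = (5·1 + 6·0; (-4)·1 + 7·0) = (5, -4)
w2 = Hw1 = (5·5 + 6·(-4); (-4)·5 + 7·(-4)) = (1, -48)
w3 = Hw2 = (-283, -340)
Ratio at component: -340 / -48 = 7.083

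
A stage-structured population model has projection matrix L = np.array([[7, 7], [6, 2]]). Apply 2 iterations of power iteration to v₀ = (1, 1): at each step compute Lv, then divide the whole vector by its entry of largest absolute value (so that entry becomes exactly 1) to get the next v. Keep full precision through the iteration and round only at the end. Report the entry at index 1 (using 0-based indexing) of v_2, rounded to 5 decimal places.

0.64935

Lv0 = (14.000000, 8.000000); divide by 14.000000 → v1 = (1.000000, 0.571429)
Lv1 = (11.000000, 7.142857); divide by 11.000000 → v2 = (1.000000, 0.649351)
Requested entry of v2: 100/154 = 0.64935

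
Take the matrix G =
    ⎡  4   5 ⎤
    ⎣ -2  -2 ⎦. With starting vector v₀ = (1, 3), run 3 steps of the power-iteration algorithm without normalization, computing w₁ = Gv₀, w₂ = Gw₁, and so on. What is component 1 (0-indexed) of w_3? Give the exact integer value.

w1 = Gv₀ = (19, -8)
w2 = Gw1 = (36, -22)
w3 = Gw2 = (34, -28)
The requested component of w3 is -28.

-28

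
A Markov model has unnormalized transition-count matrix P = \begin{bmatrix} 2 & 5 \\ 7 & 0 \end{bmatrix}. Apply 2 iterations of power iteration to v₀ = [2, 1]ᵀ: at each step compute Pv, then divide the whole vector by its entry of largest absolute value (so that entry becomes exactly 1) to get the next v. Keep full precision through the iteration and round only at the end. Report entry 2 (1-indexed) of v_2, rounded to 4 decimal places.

Pv0 = (9.00000, 14.00000); divide by 14.00000 → v1 = (0.64286, 1.00000)
Pv1 = (6.28571, 4.50000); divide by 6.28571 → v2 = (1.00000, 0.71591)
Requested entry of v2: 63/88 = 0.7159

0.7159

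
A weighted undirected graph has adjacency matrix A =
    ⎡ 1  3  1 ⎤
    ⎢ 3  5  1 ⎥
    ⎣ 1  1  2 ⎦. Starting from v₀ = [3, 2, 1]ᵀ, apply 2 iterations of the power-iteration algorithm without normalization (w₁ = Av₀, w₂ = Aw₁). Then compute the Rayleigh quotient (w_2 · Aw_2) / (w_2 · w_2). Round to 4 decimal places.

6.9750

w1 = Av₀ = (1·3 + 3·2 + 1·1; 3·3 + 5·2 + 1·1; 1·3 + 1·2 + 2·1) = (10, 20, 7)
w2 = Aw1 = (1·10 + 3·20 + 1·7; 3·10 + 5·20 + 1·7; 1·10 + 1·20 + 2·7) = (77, 137, 44)
Aw2 = (532, 960, 302)
w2·Aw2 = 77·532 + 137·960 + 44·302 = 185772; w2·w2 = 77·77 + 137·137 + 44·44 = 26634
λ ≈ 185772/26634 = 6.9750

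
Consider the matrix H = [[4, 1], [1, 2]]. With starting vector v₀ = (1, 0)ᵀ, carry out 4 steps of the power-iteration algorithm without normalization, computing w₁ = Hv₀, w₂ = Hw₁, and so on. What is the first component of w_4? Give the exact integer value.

325

w1 = Hv₀ = (4·1 + 1·0; 1·1 + 2·0) = (4, 1)
w2 = Hw1 = (4·4 + 1·1; 1·4 + 2·1) = (17, 6)
w3 = Hw2 = (74, 29)
w4 = Hw3 = (325, 132)
The requested component of w4 is 325.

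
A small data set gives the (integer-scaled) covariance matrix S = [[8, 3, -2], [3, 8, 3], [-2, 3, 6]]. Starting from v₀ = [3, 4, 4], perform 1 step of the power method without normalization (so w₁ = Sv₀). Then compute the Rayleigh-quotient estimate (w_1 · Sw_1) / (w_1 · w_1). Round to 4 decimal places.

w1 = Sv₀ = (28, 53, 30)
Sw1 = (323, 598, 283)
w1·Sw1 = 28·323 + 53·598 + 30·283 = 49228; w1·w1 = 28·28 + 53·53 + 30·30 = 4493
λ ≈ 49228/4493 = 10.9566

10.9566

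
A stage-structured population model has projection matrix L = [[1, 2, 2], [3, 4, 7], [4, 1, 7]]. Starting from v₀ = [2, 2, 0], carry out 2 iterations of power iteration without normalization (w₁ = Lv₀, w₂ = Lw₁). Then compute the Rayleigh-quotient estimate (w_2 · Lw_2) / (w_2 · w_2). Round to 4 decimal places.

w1 = Lv₀ = (1·2 + 2·2 + 2·0; 3·2 + 4·2 + 7·0; 4·2 + 1·2 + 7·0) = (6, 14, 10)
w2 = Lw1 = (1·6 + 2·14 + 2·10; 3·6 + 4·14 + 7·10; 4·6 + 1·14 + 7·10) = (54, 144, 108)
Lw2 = (558, 1494, 1116)
w2·Lw2 = 54·558 + 144·1494 + 108·1116 = 365796; w2·w2 = 54·54 + 144·144 + 108·108 = 35316
λ ≈ 365796/35316 = 10.3578

λ ≈ 10.3578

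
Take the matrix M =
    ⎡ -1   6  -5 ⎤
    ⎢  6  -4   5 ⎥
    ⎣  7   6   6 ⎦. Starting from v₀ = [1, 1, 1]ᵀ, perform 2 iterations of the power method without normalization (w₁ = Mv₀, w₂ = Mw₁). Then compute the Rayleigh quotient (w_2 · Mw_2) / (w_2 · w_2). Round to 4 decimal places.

5.7241

w1 = Mv₀ = ((-1)·1 + 6·1 + (-5)·1; 6·1 + (-4)·1 + 5·1; 7·1 + 6·1 + 6·1) = (0, 7, 19)
w2 = Mw1 = ((-1)·0 + 6·7 + (-5)·19; 6·0 + (-4)·7 + 5·19; 7·0 + 6·7 + 6·19) = (-53, 67, 156)
Mw2 = (-325, 194, 967)
w2·Mw2 = (-53)·(-325) + 67·194 + 156·967 = 181075; w2·w2 = (-53)·(-53) + 67·67 + 156·156 = 31634
λ ≈ 181075/31634 = 5.7241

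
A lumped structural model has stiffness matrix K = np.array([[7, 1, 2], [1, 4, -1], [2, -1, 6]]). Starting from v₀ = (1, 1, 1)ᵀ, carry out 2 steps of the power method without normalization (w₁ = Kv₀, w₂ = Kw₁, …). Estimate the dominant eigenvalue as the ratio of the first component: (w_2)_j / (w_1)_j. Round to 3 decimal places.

λ ≈ 8.800

w1 = Kv₀ = (7·1 + 1·1 + 2·1; 1·1 + 4·1 + (-1)·1; 2·1 + (-1)·1 + 6·1) = (10, 4, 7)
w2 = Kw1 = (7·10 + 1·4 + 2·7; 1·10 + 4·4 + (-1)·7; 2·10 + (-1)·4 + 6·7) = (88, 19, 58)
Ratio at component: 88 / 10 = 8.800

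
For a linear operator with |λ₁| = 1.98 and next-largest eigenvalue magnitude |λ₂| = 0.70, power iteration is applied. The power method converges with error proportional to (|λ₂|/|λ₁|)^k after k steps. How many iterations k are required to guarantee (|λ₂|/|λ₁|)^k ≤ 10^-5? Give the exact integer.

|λ₂/λ₁| = 0.70/1.98 = 0.35354
Need k ≥ ln(10^-5) / ln(0.35354) = -11.5129 / -1.0398 ≈ 11.073
Smallest integer k satisfying the bound: 12

12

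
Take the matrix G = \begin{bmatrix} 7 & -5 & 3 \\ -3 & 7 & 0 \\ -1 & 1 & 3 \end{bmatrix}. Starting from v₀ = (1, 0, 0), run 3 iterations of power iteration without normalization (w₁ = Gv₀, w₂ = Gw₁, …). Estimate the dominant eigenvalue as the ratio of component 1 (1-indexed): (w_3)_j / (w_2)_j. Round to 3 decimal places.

9.803

w1 = Gv₀ = (7·1 + (-5)·0 + 3·0; (-3)·1 + 7·0 + 0·0; (-1)·1 + 1·0 + 3·0) = (7, -3, -1)
w2 = Gw1 = (7·7 + (-5)·(-3) + 3·(-1); (-3)·7 + 7·(-3) + 0·(-1); (-1)·7 + 1·(-3) + 3·(-1)) = (61, -42, -13)
w3 = Gw2 = (598, -477, -142)
Ratio at component: 598 / 61 = 9.803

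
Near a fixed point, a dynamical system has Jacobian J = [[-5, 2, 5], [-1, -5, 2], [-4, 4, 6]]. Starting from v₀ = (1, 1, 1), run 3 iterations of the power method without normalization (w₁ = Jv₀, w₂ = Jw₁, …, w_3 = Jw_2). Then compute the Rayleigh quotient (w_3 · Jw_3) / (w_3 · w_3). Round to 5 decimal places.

-2.48216

w1 = Jv₀ = (2, -4, 6)
w2 = Jw1 = (12, 30, 12)
w3 = Jw2 = (60, -138, 144)
Jw3 = (144, 918, 72)
w3·Jw3 = 60·144 + (-138)·918 + 144·72 = -107676; w3·w3 = 60·60 + (-138)·(-138) + 144·144 = 43380
λ ≈ -107676/43380 = -2.48216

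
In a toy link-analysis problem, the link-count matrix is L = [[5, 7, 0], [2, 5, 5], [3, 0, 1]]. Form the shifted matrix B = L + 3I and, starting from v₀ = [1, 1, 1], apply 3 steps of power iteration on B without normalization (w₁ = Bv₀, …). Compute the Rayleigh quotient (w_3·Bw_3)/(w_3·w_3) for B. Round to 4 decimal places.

13.0859

B = L + 3I has rows (8, 7, 0); (2, 8, 5); (3, 0, 4)
w1 = Bv₀ = (15, 15, 7)
w2 = Bw1 = (225, 185, 73)
w3 = Bw2 = (3095, 2295, 967)
Bw3 = (40825, 29385, 13153)
w3·Bw3 = 206510901; w3·w3 = 15781139; μ ≈ 206510901/15781139 = 13.0859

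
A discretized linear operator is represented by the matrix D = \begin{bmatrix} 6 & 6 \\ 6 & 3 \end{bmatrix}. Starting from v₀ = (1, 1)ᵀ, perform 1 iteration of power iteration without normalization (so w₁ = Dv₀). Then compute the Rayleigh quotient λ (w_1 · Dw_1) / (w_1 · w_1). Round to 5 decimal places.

w1 = Dv₀ = (12, 9)
Dw1 = (126, 99)
w1·Dw1 = 12·126 + 9·99 = 2403; w1·w1 = 12·12 + 9·9 = 225
λ ≈ 2403/225 = 10.68000

10.68000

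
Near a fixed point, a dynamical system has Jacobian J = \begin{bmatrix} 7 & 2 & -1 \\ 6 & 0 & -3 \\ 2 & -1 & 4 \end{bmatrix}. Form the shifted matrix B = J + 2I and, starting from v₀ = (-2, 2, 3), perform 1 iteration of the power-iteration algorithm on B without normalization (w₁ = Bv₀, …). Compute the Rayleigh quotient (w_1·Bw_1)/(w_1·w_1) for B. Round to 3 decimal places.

B = J + 2I has rows (9, 2, -1); (6, 2, -3); (2, -1, 6)
w1 = Bv₀ = (9·(-2) + 2·2 + (-1)·3; 6·(-2) + 2·2 + (-3)·3; 2·(-2) + (-1)·2 + 6·3) = (-17, -17, 12)
Bw1 = (-199, -172, 55)
w1·Bw1 = 6967; w1·w1 = 722; μ ≈ 6967/722 = 9.650

9.650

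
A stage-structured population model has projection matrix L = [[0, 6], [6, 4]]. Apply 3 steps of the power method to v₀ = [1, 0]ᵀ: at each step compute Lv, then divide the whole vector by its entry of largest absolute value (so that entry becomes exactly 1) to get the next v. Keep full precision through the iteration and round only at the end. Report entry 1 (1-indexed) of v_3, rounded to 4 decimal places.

0.4615

Lv0 = (0.00000, 6.00000); divide by 6.00000 → v1 = (0.00000, 1.00000)
Lv1 = (6.00000, 4.00000); divide by 6.00000 → v2 = (1.00000, 0.66667)
Lv2 = (4.00000, 8.66667); divide by 8.66667 → v3 = (0.46154, 1.00000)
Requested entry of v3: 144/312 = 0.4615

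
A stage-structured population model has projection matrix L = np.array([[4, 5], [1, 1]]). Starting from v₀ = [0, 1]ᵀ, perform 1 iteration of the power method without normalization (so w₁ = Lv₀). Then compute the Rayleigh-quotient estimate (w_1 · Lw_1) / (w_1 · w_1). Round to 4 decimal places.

w1 = Lv₀ = (4·0 + 5·1; 1·0 + 1·1) = (5, 1)
Lw1 = (25, 6)
w1·Lw1 = 5·25 + 1·6 = 131; w1·w1 = 5·5 + 1·1 = 26
λ ≈ 131/26 = 5.0385

5.0385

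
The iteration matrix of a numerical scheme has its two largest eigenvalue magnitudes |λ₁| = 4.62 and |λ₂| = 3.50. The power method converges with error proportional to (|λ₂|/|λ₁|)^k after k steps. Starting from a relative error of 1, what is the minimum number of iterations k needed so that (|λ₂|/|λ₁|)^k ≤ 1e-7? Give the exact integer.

|λ₂/λ₁| = 3.50/4.62 = 0.75758
Need k ≥ ln(1e-7) / ln(0.75758) = -16.1181 / -0.2776 ≈ 58.056
Smallest integer k satisfying the bound: 59

59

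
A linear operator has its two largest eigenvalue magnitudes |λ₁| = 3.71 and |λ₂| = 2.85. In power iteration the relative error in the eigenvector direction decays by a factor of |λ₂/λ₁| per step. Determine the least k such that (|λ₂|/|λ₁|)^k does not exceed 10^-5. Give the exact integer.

44

|λ₂/λ₁| = 2.85/3.71 = 0.76819
Need k ≥ ln(10^-5) / ln(0.76819) = -11.5129 / -0.2637 ≈ 43.657
Smallest integer k satisfying the bound: 44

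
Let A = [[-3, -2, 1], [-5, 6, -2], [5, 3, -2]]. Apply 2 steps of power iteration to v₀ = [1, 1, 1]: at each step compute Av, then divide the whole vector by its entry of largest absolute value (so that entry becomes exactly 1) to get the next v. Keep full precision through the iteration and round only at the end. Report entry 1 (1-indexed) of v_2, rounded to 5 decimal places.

Av0 = (-4.000000, -1.000000, 6.000000); divide by 6.000000 → v1 = (-0.666667, -0.166667, 1.000000)
Av1 = (3.333333, 0.333333, -5.833333); divide by -5.833333 → v2 = (-0.571429, -0.057143, 1.000000)
Requested entry of v2: 20/-35 = -0.57143

-0.57143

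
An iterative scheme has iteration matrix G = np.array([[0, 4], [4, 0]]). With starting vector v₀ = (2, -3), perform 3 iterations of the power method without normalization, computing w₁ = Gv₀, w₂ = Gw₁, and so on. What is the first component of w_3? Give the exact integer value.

-192

w1 = Gv₀ = (-12, 8)
w2 = Gw1 = (32, -48)
w3 = Gw2 = (-192, 128)
The requested component of w3 is -192.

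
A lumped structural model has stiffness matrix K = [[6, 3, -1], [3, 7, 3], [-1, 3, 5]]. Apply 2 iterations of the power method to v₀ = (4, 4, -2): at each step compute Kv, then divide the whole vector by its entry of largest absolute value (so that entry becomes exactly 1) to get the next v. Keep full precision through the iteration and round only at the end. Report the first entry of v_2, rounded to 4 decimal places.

0.9595

Kv0 = (38.00000, 34.00000, -2.00000); divide by 38.00000 → v1 = (1.00000, 0.89474, -0.05263)
Kv1 = (8.73684, 9.10526, 1.42105); divide by 9.10526 → v2 = (0.95954, 1.00000, 0.15607)
Requested entry of v2: 332/346 = 0.9595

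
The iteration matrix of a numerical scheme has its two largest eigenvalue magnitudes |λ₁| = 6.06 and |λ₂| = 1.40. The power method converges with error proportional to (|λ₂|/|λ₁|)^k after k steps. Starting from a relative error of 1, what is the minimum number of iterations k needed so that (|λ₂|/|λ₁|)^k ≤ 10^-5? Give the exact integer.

|λ₂/λ₁| = 1.40/6.06 = 0.23102
Need k ≥ ln(10^-5) / ln(0.23102) = -11.5129 / -1.4652 ≈ 7.857
Smallest integer k satisfying the bound: 8

8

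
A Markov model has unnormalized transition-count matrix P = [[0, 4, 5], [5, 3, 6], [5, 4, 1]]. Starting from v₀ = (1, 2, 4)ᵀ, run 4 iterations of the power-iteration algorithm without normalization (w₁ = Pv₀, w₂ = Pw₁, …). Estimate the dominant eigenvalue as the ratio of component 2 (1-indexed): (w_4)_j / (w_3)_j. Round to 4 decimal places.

10.9091

w1 = Pv₀ = (28, 35, 17)
w2 = Pw1 = (225, 347, 297)
w3 = Pw2 = (2873, 3948, 2810)
w4 = Pw3 = (29842, 43069, 32967)
Ratio at component: 43069 / 3948 = 10.9091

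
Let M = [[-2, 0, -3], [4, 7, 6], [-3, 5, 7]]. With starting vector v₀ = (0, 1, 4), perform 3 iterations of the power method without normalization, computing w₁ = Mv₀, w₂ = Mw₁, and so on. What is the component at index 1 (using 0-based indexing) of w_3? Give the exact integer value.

4801

w1 = Mv₀ = (-12, 31, 33)
w2 = Mw1 = (-75, 367, 422)
w3 = Mw2 = (-1116, 4801, 5014)
The requested component of w3 is 4801.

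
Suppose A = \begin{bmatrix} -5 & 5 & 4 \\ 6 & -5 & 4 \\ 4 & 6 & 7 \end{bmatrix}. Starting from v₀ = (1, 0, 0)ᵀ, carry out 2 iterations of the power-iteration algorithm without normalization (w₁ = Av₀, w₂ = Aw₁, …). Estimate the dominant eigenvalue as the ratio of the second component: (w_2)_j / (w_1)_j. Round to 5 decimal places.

w1 = Av₀ = ((-5)·1 + 5·0 + 4·0; 6·1 + (-5)·0 + 4·0; 4·1 + 6·0 + 7·0) = (-5, 6, 4)
w2 = Aw1 = ((-5)·(-5) + 5·6 + 4·4; 6·(-5) + (-5)·6 + 4·4; 4·(-5) + 6·6 + 7·4) = (71, -44, 44)
Ratio at component: -44 / 6 = -7.33333

-7.33333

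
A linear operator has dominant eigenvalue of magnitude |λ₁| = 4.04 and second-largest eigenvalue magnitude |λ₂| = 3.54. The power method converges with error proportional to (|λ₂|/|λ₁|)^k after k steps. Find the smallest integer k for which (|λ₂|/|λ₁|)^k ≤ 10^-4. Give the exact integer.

70

|λ₂/λ₁| = 3.54/4.04 = 0.87624
Need k ≥ ln(10^-4) / ln(0.87624) = -9.2103 / -0.1321 ≈ 69.713
Smallest integer k satisfying the bound: 70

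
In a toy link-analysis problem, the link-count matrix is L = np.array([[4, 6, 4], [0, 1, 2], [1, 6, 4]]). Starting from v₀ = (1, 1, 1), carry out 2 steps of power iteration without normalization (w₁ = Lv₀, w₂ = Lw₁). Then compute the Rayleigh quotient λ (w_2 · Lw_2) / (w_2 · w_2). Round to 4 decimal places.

w1 = Lv₀ = (14, 3, 11)
w2 = Lw1 = (118, 25, 76)
Lw2 = (926, 177, 572)
w2·Lw2 = 118·926 + 25·177 + 76·572 = 157165; w2·w2 = 118·118 + 25·25 + 76·76 = 20325
λ ≈ 157165/20325 = 7.7326

λ ≈ 7.7326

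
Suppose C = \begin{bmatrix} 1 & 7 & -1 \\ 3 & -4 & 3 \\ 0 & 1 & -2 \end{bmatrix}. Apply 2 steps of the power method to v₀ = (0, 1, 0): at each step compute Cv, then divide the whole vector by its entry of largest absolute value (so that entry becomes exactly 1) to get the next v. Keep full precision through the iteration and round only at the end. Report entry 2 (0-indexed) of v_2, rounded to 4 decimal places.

Cv0 = (7.00000, -4.00000, 1.00000); divide by 7.00000 → v1 = (1.00000, -0.57143, 0.14286)
Cv1 = (-3.14286, 5.71429, -0.85714); divide by 5.71429 → v2 = (-0.55000, 1.00000, -0.15000)
Requested entry of v2: -6/40 = -0.1500

-0.1500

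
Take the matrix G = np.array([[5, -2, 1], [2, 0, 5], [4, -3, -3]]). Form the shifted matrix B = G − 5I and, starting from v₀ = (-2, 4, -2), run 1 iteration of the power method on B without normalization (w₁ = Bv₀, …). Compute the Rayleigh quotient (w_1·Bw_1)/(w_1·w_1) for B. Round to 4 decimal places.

B = G − 5I has rows (0, -2, 1); (2, -5, 5); (4, -3, -8)
w1 = Bv₀ = (0·(-2) + (-2)·4 + 1·(-2); 2·(-2) + (-5)·4 + 5·(-2); 4·(-2) + (-3)·4 + (-8)·(-2)) = (-10, -34, -4)
Bw1 = (64, 130, 94)
w1·Bw1 = -5436; w1·w1 = 1272; μ ≈ -5436/1272 = -4.2736

μ ≈ -4.2736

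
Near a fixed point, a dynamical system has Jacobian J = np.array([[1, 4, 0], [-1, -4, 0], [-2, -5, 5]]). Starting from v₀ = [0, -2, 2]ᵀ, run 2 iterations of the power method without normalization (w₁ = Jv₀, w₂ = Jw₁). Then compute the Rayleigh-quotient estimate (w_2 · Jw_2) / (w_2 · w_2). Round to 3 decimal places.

4.460

w1 = Jv₀ = (1·0 + 4·(-2) + 0·2; (-1)·0 + (-4)·(-2) + 0·2; (-2)·0 + (-5)·(-2) + 5·2) = (-8, 8, 20)
w2 = Jw1 = (1·(-8) + 4·8 + 0·20; (-1)·(-8) + (-4)·8 + 0·20; (-2)·(-8) + (-5)·8 + 5·20) = (24, -24, 76)
Jw2 = (-72, 72, 452)
w2·Jw2 = 24·(-72) + (-24)·72 + 76·452 = 30896; w2·w2 = 24·24 + (-24)·(-24) + 76·76 = 6928
λ ≈ 30896/6928 = 4.460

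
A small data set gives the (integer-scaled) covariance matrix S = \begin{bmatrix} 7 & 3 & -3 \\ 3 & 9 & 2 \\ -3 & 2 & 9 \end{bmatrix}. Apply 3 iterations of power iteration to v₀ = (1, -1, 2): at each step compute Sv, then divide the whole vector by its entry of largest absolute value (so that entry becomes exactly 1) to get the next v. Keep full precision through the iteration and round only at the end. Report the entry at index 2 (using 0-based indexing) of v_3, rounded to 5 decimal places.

1.00000

Sv0 = (-2.000000, -2.000000, 13.000000); divide by 13.000000 → v1 = (-0.153846, -0.153846, 1.000000)
Sv1 = (-4.538462, 0.153846, 9.153846); divide by 9.153846 → v2 = (-0.495798, 0.016807, 1.000000)
Sv2 = (-6.420168, 0.663866, 10.521008); divide by 10.521008 → v3 = (-0.610224, 0.063099, 1.000000)
Requested entry of v3: 1252/1252 = 1.00000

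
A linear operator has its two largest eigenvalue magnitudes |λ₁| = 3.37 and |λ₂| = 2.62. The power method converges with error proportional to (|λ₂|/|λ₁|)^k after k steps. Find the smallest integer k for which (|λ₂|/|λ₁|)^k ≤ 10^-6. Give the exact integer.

55

|λ₂/λ₁| = 2.62/3.37 = 0.77745
Need k ≥ ln(10^-6) / ln(0.77745) = -13.8155 / -0.2517 ≈ 54.880
Smallest integer k satisfying the bound: 55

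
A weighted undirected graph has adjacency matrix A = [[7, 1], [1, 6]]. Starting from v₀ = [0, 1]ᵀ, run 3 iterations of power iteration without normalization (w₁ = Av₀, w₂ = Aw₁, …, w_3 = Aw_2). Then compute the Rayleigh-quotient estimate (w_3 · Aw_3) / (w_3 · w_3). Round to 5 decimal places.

λ ≈ 7.06892

w1 = Av₀ = (7·0 + 1·1; 1·0 + 6·1) = (1, 6)
w2 = Aw1 = (7·1 + 1·6; 1·1 + 6·6) = (13, 37)
w3 = Aw2 = (128, 235)
Aw3 = (1131, 1538)
w3·Aw3 = 128·1131 + 235·1538 = 506198; w3·w3 = 128·128 + 235·235 = 71609
λ ≈ 506198/71609 = 7.06892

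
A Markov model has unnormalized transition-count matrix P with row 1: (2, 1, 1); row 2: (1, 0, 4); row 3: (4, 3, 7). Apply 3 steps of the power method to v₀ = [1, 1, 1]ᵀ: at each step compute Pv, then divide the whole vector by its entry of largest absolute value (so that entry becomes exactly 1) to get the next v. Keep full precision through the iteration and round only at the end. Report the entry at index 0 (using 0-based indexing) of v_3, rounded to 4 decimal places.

Pv0 = (4.00000, 5.00000, 14.00000); divide by 14.00000 → v1 = (0.28571, 0.35714, 1.00000)
Pv1 = (1.92857, 4.28571, 9.21429); divide by 9.21429 → v2 = (0.20930, 0.46512, 1.00000)
Pv2 = (1.88372, 4.20930, 9.23256); divide by 9.23256 → v3 = (0.20403, 0.45592, 1.00000)
Requested entry of v3: 243/1191 = 0.2040

0.2040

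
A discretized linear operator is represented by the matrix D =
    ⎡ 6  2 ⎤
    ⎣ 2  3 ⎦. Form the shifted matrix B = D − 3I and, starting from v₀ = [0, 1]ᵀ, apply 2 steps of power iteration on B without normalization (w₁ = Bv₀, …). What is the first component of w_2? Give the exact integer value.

B = D − 3I has rows (3, 2); (2, 0)
w1 = Bv₀ = (2, 0)
w2 = Bw1 = (6, 4)
Requested component of w2: 6

6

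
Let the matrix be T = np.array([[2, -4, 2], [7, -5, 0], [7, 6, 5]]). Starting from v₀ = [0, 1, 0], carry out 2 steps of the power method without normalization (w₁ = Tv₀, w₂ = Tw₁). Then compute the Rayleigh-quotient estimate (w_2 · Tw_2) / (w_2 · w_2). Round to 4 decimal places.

w1 = Tv₀ = (2·0 + (-4)·1 + 2·0; 7·0 + (-5)·1 + 0·0; 7·0 + 6·1 + 5·0) = (-4, -5, 6)
w2 = Tw1 = (2·(-4) + (-4)·(-5) + 2·6; 7·(-4) + (-5)·(-5) + 0·6; 7·(-4) + 6·(-5) + 5·6) = (24, -3, -28)
Tw2 = (4, 183, 10)
w2·Tw2 = 24·4 + (-3)·183 + (-28)·10 = -733; w2·w2 = 24·24 + (-3)·(-3) + (-28)·(-28) = 1369
λ ≈ -733/1369 = -0.5354

λ ≈ -0.5354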